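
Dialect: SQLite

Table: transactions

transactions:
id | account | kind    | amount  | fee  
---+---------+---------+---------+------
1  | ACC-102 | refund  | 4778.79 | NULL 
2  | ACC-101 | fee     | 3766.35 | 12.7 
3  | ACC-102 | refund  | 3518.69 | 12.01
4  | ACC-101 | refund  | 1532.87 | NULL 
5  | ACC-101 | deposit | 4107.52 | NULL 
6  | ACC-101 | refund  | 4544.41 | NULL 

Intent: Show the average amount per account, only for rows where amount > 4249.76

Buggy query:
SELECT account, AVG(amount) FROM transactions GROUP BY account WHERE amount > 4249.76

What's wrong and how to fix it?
Bug: Row-level WHERE must come before GROUP BY in the clause order

Fix: Move the WHERE clause before GROUP BY

Corrected query:
SELECT account, AVG(amount) FROM transactions WHERE amount > 4249.76 GROUP BY account

Result:
account | AVG(amount)
--------+------------
ACC-101 | 4544.41    
ACC-102 | 4778.79    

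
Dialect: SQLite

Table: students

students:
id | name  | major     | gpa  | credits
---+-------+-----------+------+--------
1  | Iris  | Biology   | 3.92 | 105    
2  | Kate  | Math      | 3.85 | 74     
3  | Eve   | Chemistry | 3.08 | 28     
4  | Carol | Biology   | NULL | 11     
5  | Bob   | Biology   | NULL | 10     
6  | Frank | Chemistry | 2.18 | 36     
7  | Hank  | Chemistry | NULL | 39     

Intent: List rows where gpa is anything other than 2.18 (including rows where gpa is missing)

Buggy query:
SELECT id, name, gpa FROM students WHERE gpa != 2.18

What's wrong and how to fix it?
Bug: 'gpa != 2.18' is unknown when gpa is NULL, so NULL rows are silently excluded

Fix: Add an explicit OR gpa IS NULL to include the missing-value rows

Corrected query:
SELECT id, name, gpa FROM students WHERE gpa != 2.18 OR gpa IS NULL

Result:
id | name  | gpa 
---+-------+-----
1  | Iris  | 3.92
2  | Kate  | 3.85
3  | Eve   | 3.08
4  | Carol | NULL
5  | Bob   | NULL
7  | Hank  | NULL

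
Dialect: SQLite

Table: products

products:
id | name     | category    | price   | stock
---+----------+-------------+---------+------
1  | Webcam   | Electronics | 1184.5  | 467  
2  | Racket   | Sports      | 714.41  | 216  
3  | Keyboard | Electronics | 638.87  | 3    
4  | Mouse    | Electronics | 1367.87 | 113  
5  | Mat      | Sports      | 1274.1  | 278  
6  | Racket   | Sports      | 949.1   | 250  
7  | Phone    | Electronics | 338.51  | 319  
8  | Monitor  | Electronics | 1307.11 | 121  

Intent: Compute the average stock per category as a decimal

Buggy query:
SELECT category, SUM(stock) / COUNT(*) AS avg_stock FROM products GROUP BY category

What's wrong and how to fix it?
Bug: SUM(stock) and COUNT(*) are both integers; the division truncates the fractional part

Fix: Cast one side to REAL so the division keeps the fractional part

Corrected query:
SELECT category, SUM(stock) * 1.0 / COUNT(*) AS avg_stock FROM products GROUP BY category

Result:
category    | avg_stock
------------+----------
Electronics | 204.6    
Sports      | 248      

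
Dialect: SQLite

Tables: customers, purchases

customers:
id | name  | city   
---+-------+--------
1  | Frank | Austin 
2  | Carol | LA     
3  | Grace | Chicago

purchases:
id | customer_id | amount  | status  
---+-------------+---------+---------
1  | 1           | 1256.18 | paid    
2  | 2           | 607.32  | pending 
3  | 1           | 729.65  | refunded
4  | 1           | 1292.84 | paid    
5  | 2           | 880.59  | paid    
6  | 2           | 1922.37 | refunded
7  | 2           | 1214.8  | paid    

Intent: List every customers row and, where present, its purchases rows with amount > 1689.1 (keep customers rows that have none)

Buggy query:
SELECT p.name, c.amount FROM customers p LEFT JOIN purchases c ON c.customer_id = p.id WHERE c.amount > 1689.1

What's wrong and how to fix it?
Bug: Filtering c.amount in WHERE discards the NULL rows produced by LEFT JOIN, turning it into an inner join

Fix: Put 'c.amount > 1689.1' in the JOIN's ON clause instead of WHERE

Corrected query:
SELECT p.name, c.amount FROM customers p LEFT JOIN purchases c ON c.customer_id = p.id AND c.amount > 1689.1

Result:
name  | amount 
------+--------
Frank | NULL   
Carol | 1922.37
Grace | NULL   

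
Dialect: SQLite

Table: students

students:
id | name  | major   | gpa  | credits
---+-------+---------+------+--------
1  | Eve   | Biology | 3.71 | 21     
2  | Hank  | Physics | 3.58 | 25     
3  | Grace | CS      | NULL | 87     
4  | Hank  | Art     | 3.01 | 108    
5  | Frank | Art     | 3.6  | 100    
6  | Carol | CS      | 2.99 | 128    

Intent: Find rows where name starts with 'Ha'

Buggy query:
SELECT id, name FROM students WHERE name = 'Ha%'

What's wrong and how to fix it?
Bug: Wildcards only work with LIKE; '=' treats '%' as a literal character

Fix: Replace '=' with LIKE so 'Ha%' is treated as a pattern

Corrected query:
SELECT id, name FROM students WHERE name LIKE 'Ha%'

Result:
id | name
---+-----
2  | Hank
4  | Hank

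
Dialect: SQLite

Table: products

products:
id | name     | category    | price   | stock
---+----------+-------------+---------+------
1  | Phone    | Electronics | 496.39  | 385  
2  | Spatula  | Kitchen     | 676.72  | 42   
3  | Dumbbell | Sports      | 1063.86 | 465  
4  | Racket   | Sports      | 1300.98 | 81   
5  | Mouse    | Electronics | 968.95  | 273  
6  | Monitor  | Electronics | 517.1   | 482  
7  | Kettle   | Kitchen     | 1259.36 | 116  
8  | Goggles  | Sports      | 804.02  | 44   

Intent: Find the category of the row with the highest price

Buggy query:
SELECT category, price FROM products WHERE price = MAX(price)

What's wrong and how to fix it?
Bug: MAX(price) is an aggregate and cannot be used directly in WHERE

Fix: Wrap MAX in a scalar subquery so WHERE compares against a single value

Corrected query:
SELECT category, price FROM products WHERE price = (SELECT MAX(price) FROM products)

Result:
category | price  
---------+--------
Sports   | 1300.98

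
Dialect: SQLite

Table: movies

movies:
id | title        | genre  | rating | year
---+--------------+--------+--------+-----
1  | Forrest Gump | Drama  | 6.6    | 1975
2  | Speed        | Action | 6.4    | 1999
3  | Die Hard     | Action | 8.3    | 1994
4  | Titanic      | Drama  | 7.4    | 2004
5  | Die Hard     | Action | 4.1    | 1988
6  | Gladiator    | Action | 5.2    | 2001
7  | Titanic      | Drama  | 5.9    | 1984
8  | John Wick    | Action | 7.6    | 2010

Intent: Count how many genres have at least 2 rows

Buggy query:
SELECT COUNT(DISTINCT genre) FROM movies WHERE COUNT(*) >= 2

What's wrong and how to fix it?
Bug: WHERE filters individual rows, not groups, so a group-level COUNT is invalid there

Fix: Use a subquery that GROUPs and filters with HAVING, then count its rows

Corrected query:
SELECT COUNT(*) FROM (SELECT genre FROM movies GROUP BY genre HAVING COUNT(*) >= 2)

Result:
COUNT(*)
--------
2       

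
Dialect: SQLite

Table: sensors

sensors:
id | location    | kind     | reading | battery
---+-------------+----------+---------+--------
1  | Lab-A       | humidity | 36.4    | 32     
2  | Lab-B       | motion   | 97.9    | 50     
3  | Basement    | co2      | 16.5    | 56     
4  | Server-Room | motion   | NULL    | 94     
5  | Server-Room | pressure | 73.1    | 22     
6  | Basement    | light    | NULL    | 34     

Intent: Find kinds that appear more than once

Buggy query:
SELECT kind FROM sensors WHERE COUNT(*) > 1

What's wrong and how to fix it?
Bug: COUNT(*) is an aggregate and cannot be used in WHERE

Fix: Group first, then use HAVING for the count condition

Corrected query:
SELECT kind FROM sensors GROUP BY kind HAVING COUNT(*) > 1

Result:
kind  
------
motion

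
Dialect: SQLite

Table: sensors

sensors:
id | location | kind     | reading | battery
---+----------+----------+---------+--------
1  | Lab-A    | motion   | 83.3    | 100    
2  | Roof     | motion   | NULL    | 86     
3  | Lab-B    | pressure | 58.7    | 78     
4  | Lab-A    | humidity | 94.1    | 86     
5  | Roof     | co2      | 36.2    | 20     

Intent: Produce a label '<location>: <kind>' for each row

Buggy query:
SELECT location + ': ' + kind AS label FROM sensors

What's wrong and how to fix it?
Bug: '+' is numeric addition; on text columns SQLite converts them to 0 instead of concatenating

Fix: Use the || operator for string concatenation

Corrected query:
SELECT location || ': ' || kind AS label FROM sensors

Result:
label          
---------------
Lab-A: motion  
Roof: motion   
Lab-B: pressure
Lab-A: humidity
Roof: co2      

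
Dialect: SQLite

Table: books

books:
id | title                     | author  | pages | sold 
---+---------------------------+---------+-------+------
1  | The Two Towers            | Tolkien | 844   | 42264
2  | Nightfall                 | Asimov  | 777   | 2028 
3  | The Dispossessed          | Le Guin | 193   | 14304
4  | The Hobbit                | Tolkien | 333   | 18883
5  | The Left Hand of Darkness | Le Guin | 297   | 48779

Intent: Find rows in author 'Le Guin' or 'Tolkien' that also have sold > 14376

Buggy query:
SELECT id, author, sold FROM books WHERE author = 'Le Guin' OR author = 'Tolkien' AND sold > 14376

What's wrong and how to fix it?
Bug: Without parentheses, AND is evaluated before OR, so the sold filter only applies to the 'Tolkien' branch

Fix: Group the OR with parentheses (or use IN), then AND the threshold

Corrected query:
SELECT id, author, sold FROM books WHERE (author = 'Le Guin' OR author = 'Tolkien') AND sold > 14376

Result:
id | author  | sold 
---+---------+------
1  | Tolkien | 42264
4  | Tolkien | 18883
5  | Le Guin | 48779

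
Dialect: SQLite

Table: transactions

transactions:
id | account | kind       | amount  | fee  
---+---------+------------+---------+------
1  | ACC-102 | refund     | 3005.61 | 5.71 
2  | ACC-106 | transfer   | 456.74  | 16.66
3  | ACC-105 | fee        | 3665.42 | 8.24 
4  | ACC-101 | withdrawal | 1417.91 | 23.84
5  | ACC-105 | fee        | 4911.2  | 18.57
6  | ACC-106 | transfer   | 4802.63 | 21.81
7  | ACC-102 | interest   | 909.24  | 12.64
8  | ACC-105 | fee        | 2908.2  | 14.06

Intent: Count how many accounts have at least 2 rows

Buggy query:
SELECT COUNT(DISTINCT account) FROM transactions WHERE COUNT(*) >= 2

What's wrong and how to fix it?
Bug: WHERE filters individual rows, not groups, so a group-level COUNT is invalid there

Fix: Use a subquery that GROUPs and filters with HAVING, then count its rows

Corrected query:
SELECT COUNT(*) FROM (SELECT account FROM transactions GROUP BY account HAVING COUNT(*) >= 2)

Result:
COUNT(*)
--------
3       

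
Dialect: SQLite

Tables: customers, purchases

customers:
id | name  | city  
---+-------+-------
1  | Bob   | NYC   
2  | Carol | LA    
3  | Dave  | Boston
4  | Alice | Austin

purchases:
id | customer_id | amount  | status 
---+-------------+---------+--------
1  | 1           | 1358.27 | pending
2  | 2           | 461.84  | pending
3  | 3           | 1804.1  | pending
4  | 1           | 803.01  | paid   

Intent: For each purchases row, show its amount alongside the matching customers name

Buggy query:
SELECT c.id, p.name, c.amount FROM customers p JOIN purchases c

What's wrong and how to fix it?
Bug: Missing join condition: each purchases row is matched to all customers rows instead of just its own

Fix: Specify the join condition linking the foreign key to the parent id

Corrected query:
SELECT c.id, p.name, c.amount FROM customers p JOIN purchases c ON c.customer_id = p.id

Result:
id | name  | amount 
---+-------+--------
1  | Bob   | 1358.27
2  | Carol | 461.84 
3  | Dave  | 1804.1 
4  | Bob   | 803.01 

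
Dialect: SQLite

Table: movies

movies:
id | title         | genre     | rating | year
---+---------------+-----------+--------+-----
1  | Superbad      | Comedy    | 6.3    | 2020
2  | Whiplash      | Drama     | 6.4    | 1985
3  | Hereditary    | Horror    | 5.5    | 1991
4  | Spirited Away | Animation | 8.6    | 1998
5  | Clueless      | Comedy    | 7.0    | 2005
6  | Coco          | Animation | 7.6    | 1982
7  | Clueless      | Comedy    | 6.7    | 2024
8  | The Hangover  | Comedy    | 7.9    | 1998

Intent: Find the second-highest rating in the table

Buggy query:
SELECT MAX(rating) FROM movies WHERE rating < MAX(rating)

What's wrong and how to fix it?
Bug: MAX(rating) on the right of the comparison is an aggregate-in-WHERE error

Fix: Compute the overall MAX in a subquery, then take MAX of rows below it

Corrected query:
SELECT MAX(rating) FROM movies WHERE rating < (SELECT MAX(rating) FROM movies)

Result:
MAX(rating)
-----------
7.9        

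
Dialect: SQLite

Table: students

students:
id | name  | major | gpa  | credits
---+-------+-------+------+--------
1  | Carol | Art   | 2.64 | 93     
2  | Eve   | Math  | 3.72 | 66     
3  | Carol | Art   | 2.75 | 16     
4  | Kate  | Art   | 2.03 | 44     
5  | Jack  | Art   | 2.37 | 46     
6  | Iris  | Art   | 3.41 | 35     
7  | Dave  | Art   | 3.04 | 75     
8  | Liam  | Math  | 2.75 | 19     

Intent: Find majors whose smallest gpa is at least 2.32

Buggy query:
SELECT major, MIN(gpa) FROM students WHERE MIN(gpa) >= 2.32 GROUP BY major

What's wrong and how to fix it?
Bug: Aggregates like MIN are computed per group after WHERE runs

Fix: Use HAVING for the per-group MIN condition

Corrected query:
SELECT major, MIN(gpa) FROM students GROUP BY major HAVING MIN(gpa) >= 2.32

Result:
major | MIN(gpa)
------+---------
Math  | 2.75    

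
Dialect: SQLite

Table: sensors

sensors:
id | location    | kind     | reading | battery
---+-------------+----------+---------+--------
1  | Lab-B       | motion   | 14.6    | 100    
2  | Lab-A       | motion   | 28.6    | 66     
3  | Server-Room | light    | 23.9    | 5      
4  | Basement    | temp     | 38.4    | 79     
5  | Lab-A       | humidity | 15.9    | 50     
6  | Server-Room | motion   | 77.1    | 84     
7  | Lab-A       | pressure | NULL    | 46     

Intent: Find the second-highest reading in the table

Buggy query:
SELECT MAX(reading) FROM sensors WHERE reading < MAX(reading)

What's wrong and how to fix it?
Bug: MAX(reading) on the right of the comparison is an aggregate-in-WHERE error

Fix: Put the inner MAX in a scalar subquery

Corrected query:
SELECT MAX(reading) FROM sensors WHERE reading < (SELECT MAX(reading) FROM sensors)

Result:
MAX(reading)
------------
38.4        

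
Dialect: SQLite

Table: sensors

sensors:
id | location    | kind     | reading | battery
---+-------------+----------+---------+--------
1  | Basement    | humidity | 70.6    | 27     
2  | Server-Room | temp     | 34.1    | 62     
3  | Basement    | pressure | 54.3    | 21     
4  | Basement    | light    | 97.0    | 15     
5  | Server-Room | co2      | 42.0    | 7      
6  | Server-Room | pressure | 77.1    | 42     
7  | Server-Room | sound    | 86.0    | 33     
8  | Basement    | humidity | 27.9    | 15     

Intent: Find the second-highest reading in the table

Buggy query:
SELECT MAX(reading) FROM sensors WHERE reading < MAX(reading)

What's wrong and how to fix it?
Bug: MAX(reading) on the right of the comparison is an aggregate-in-WHERE error

Fix: Put the inner MAX in a scalar subquery

Corrected query:
SELECT MAX(reading) FROM sensors WHERE reading < (SELECT MAX(reading) FROM sensors)

Result:
MAX(reading)
------------
86          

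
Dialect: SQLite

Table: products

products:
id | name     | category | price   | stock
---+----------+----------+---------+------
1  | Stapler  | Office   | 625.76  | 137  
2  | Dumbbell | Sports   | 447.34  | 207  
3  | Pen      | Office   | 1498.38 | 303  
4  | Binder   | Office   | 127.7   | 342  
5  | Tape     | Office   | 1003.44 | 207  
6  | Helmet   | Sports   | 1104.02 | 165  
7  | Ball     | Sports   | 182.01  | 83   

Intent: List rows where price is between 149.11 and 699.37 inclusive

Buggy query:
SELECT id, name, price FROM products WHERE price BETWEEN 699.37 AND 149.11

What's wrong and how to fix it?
Bug: BETWEEN expects the lower bound first; with 699.37 AND 149.11 the range is empty

Fix: Write BETWEEN 149.11 AND 699.37

Corrected query:
SELECT id, name, price FROM products WHERE price BETWEEN 149.11 AND 699.37

Result:
id | name     | price 
---+----------+-------
1  | Stapler  | 625.76
2  | Dumbbell | 447.34
7  | Ball     | 182.01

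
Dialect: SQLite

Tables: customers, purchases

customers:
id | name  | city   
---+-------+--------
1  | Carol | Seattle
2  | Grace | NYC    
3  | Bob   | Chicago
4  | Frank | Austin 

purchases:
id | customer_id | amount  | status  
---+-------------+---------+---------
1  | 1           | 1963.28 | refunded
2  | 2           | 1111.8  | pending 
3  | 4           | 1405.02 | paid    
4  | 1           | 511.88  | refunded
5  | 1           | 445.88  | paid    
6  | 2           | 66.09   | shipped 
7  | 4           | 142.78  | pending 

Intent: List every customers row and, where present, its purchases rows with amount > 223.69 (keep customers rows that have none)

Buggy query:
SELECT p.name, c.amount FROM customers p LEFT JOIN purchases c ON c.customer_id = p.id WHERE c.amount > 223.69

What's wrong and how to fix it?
Bug: Filtering c.amount in WHERE discards the NULL rows produced by LEFT JOIN, turning it into an inner join

Fix: Move the right-table condition into the ON clause so unmatched parents are kept

Corrected query:
SELECT p.name, c.amount FROM customers p LEFT JOIN purchases c ON c.customer_id = p.id AND c.amount > 223.69

Result:
name  | amount 
------+--------
Carol | 445.88 
Carol | 511.88 
Carol | 1963.28
Grace | 1111.8 
Bob   | NULL   
Frank | 1405.02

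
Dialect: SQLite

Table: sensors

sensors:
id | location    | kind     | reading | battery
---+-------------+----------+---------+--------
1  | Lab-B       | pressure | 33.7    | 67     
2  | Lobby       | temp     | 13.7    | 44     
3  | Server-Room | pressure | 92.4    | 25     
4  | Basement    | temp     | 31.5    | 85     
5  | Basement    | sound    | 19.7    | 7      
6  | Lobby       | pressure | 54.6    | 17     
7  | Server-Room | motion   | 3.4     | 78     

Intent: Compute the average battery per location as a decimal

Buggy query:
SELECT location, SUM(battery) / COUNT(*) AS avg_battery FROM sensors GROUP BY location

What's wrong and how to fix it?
Bug: Both operands are integers, so '/' performs integer division and truncates

Fix: Multiply by 1.0 (or CAST to REAL) to force floating-point division

Corrected query:
SELECT location, SUM(battery) * 1.0 / COUNT(*) AS avg_battery FROM sensors GROUP BY location

Result:
location    | avg_battery
------------+------------
Basement    | 46         
Lab-B       | 67         
Lobby       | 30.5       
Server-Room | 51.5       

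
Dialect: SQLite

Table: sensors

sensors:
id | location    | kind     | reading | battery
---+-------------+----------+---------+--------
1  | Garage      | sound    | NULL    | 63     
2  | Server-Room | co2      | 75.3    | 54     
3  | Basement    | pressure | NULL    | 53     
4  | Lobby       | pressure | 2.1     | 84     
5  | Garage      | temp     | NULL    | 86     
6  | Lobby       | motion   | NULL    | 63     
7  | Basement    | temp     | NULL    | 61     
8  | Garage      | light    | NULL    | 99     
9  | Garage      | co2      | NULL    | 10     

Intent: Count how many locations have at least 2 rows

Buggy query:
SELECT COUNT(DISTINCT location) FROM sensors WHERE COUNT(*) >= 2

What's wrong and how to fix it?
Bug: WHERE filters individual rows, not groups, so a group-level COUNT is invalid there

Fix: Use a subquery that GROUPs and filters with HAVING, then count its rows

Corrected query:
SELECT COUNT(*) FROM (SELECT location FROM sensors GROUP BY location HAVING COUNT(*) >= 2)

Result:
COUNT(*)
--------
3       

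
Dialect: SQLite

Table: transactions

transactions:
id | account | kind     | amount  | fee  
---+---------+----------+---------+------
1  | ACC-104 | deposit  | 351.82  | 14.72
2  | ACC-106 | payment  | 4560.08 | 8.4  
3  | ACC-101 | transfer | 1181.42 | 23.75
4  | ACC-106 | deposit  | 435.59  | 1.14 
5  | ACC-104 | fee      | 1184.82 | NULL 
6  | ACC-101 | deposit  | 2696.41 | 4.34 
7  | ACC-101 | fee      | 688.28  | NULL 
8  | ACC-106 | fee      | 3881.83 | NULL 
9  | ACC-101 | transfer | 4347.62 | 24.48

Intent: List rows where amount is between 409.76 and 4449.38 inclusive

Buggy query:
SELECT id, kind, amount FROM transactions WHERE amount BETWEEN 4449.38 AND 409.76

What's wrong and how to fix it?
Bug: The bounds are reversed; BETWEEN a AND b requires a <= b to match anything

Fix: Swap the bounds so the smaller value comes first

Corrected query:
SELECT id, kind, amount FROM transactions WHERE amount BETWEEN 409.76 AND 4449.38

Result:
id | kind     | amount 
---+----------+--------
3  | transfer | 1181.42
4  | deposit  | 435.59 
5  | fee      | 1184.82
6  | deposit  | 2696.41
7  | fee      | 688.28 
8  | fee      | 3881.83
9  | transfer | 4347.62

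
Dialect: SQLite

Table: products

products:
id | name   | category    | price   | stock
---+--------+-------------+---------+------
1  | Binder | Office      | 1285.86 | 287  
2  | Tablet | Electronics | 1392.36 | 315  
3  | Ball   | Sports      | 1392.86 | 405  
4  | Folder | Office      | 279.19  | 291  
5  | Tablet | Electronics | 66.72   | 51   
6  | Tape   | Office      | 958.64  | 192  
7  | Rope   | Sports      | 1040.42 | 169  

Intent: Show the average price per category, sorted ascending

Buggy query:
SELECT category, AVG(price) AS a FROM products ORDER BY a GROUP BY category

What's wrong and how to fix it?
Bug: ORDER BY appears before GROUP BY; SQL clause order requires GROUP BY first

Fix: Move ORDER BY to the end, after GROUP BY

Corrected query:
SELECT category, AVG(price) AS a FROM products GROUP BY category ORDER BY a

Result:
category    | a      
------------+--------
Electronics | 729.54 
Office      | 841.23 
Sports      | 1216.64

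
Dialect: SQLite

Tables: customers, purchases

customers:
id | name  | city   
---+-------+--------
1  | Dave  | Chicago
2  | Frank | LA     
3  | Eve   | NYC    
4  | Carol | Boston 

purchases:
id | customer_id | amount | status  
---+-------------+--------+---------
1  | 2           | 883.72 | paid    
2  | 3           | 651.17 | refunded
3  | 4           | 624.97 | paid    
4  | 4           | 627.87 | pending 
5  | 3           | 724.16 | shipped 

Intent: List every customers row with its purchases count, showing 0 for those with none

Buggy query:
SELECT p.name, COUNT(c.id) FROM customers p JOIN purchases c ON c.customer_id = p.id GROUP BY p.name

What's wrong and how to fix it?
Bug: INNER JOIN drops customers rows that have no matching purchases rows

Fix: Switch to LEFT JOIN to retain unmatched parent rows

Corrected query:
SELECT p.name, COUNT(c.id) FROM customers p LEFT JOIN purchases c ON c.customer_id = p.id GROUP BY p.name

Result:
name  | COUNT(c.id)
------+------------
Carol | 2          
Dave  | 0          
Eve   | 2          
Frank | 1          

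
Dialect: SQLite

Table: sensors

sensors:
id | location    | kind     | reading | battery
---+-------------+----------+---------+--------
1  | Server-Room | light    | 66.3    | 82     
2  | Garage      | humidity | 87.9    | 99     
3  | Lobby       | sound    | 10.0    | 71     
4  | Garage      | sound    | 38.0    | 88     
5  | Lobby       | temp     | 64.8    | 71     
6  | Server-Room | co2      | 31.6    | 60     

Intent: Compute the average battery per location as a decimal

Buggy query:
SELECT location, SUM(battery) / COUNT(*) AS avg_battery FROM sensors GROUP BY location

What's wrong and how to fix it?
Bug: SUM(battery) and COUNT(*) are both integers; the division truncates the fractional part

Fix: Multiply by 1.0 (or CAST to REAL) to force floating-point division

Corrected query:
SELECT location, SUM(battery) * 1.0 / COUNT(*) AS avg_battery FROM sensors GROUP BY location

Result:
location    | avg_battery
------------+------------
Garage      | 93.5       
Lobby       | 71         
Server-Room | 71         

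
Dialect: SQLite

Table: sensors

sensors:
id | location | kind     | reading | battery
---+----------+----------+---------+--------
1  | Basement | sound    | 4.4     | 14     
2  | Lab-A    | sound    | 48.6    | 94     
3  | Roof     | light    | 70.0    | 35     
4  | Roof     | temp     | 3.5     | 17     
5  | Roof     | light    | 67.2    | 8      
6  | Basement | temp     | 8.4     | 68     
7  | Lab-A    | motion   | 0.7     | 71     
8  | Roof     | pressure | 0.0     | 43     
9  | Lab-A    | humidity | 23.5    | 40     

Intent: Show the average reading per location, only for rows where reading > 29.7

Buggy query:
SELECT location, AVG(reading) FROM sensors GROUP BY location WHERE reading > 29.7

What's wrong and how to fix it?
Bug: Row-level WHERE must come before GROUP BY in the clause order

Fix: Place WHERE between FROM and GROUP BY

Corrected query:
SELECT location, AVG(reading) FROM sensors WHERE reading > 29.7 GROUP BY location

Result:
location | AVG(reading)
---------+-------------
Lab-A    | 48.6        
Roof     | 68.6        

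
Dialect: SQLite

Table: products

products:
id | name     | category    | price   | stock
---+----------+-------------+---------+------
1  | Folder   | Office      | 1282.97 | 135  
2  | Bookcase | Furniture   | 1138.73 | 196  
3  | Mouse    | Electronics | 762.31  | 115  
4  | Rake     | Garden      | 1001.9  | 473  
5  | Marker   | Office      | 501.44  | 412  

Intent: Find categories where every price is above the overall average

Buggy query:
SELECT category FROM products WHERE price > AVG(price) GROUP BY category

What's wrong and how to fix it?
Bug: WHERE evaluates per row before aggregation, so AVG() is unavailable

Fix: Compute the overall average in a scalar subquery and compare each group's MIN against it in HAVING

Corrected query:
SELECT category FROM products GROUP BY category HAVING MIN(price) > (SELECT AVG(price) FROM products)

Result:
category 
---------
Furniture
Garden   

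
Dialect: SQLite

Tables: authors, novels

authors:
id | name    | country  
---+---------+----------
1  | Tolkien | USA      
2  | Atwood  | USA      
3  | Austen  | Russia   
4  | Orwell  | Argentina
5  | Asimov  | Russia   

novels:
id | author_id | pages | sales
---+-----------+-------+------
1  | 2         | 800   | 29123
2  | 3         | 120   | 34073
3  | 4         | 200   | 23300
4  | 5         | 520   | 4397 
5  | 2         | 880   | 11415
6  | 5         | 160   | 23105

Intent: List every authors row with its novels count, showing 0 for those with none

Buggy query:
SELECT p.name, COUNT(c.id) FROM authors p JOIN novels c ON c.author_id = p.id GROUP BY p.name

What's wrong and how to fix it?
Bug: An inner join excludes parents with zero children

Fix: Use LEFT JOIN so parents without children still appear (COUNT(c.id) gives 0)

Corrected query:
SELECT p.name, COUNT(c.id) FROM authors p LEFT JOIN novels c ON c.author_id = p.id GROUP BY p.name

Result:
name    | COUNT(c.id)
--------+------------
Asimov  | 2          
Atwood  | 2          
Austen  | 1          
Orwell  | 1          
Tolkien | 0          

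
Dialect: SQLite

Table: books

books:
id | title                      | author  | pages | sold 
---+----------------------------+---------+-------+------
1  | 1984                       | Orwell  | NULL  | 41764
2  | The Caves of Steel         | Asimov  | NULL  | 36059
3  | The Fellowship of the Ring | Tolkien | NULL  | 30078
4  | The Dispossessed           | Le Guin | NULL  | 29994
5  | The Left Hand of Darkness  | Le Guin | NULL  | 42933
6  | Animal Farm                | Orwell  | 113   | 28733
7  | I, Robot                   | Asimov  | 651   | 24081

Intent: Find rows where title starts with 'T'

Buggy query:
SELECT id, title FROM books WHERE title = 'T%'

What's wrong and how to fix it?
Bug: '=' compares the literal string including the % character; pattern matching needs LIKE

Fix: Use LIKE for wildcard pattern matching

Corrected query:
SELECT id, title FROM books WHERE title LIKE 'T%'

Result:
id | title                     
---+---------------------------
2  | The Caves of Steel        
3  | The Fellowship of the Ring
4  | The Dispossessed          
5  | The Left Hand of Darkness 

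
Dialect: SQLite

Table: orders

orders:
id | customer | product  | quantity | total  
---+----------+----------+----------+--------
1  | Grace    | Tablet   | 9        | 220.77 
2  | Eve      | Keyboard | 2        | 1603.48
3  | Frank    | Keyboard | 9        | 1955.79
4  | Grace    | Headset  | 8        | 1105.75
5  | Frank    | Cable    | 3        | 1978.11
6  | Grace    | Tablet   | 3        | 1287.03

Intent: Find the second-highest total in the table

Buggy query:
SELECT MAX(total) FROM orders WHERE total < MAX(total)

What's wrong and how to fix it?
Bug: The inner MAX is an aggregate inside WHERE, which is not allowed

Fix: Put the inner MAX in a scalar subquery

Corrected query:
SELECT MAX(total) FROM orders WHERE total < (SELECT MAX(total) FROM orders)

Result:
MAX(total)
----------
1955.79   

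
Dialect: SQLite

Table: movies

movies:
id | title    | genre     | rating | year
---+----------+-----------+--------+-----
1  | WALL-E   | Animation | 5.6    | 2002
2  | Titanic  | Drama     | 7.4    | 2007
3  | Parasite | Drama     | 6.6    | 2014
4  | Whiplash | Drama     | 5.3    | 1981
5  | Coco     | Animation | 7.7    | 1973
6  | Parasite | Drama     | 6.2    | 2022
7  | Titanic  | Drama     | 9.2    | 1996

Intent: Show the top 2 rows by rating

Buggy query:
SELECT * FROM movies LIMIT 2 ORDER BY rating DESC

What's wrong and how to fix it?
Bug: ORDER BY cannot follow LIMIT; LIMIT is the final clause

Fix: Swap the clauses: ORDER BY first, then LIMIT

Corrected query:
SELECT * FROM movies ORDER BY rating DESC LIMIT 2

Result:
id | title   | genre     | rating | year
---+---------+-----------+--------+-----
7  | Titanic | Drama     | 9.2    | 1996
5  | Coco    | Animation | 7.7    | 1973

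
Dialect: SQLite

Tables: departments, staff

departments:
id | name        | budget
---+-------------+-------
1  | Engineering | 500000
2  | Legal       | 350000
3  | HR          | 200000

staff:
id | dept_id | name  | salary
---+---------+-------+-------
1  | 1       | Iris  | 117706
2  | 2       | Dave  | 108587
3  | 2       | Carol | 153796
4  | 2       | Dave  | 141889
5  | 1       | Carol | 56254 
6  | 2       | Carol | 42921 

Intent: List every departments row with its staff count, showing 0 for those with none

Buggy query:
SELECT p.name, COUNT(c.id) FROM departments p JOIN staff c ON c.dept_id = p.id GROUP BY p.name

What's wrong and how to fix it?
Bug: An inner join excludes parents with zero children

Fix: Switch to LEFT JOIN to retain unmatched parent rows

Corrected query:
SELECT p.name, COUNT(c.id) FROM departments p LEFT JOIN staff c ON c.dept_id = p.id GROUP BY p.name

Result:
name        | COUNT(c.id)
------------+------------
Engineering | 2          
HR          | 0          
Legal       | 4          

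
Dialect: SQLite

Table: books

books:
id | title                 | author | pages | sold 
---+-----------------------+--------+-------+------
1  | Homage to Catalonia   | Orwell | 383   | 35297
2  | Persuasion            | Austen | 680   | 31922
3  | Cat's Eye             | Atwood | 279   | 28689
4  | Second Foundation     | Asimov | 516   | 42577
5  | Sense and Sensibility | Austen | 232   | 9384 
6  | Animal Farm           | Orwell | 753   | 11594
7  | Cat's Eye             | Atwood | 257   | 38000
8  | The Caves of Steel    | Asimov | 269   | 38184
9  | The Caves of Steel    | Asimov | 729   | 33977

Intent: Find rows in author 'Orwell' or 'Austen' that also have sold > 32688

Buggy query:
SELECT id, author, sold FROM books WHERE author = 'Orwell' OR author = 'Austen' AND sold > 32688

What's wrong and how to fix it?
Bug: Without parentheses, AND is evaluated before OR, so the sold filter only applies to the 'Austen' branch

Fix: Add parentheses around the OR so the AND applies to both alternatives

Corrected query:
SELECT id, author, sold FROM books WHERE (author = 'Orwell' OR author = 'Austen') AND sold > 32688

Result:
id | author | sold 
---+--------+------
1  | Orwell | 35297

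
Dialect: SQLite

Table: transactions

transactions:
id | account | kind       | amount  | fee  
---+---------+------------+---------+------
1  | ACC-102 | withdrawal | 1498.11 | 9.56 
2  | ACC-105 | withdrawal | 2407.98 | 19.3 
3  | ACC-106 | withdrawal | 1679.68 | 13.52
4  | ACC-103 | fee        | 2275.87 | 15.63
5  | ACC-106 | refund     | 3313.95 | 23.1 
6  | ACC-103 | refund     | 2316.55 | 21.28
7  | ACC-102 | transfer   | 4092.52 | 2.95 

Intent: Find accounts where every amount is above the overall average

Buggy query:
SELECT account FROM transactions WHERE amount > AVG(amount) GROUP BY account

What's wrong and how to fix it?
Bug: WHERE evaluates per row before aggregation, so AVG() is unavailable

Fix: Compute the overall average in a scalar subquery and compare each group's MIN against it in HAVING

Corrected query:
SELECT account FROM transactions GROUP BY account HAVING MIN(amount) > (SELECT AVG(amount) FROM transactions)

Result:
(no rows)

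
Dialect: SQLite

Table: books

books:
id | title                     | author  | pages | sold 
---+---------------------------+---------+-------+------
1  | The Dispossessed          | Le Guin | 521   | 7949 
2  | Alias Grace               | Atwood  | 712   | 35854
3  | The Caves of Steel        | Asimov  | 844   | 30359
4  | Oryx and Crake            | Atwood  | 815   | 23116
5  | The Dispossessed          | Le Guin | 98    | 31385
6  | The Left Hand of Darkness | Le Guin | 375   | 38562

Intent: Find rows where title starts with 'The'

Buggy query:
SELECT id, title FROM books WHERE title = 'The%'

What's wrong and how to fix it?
Bug: '=' compares the literal string including the % character; pattern matching needs LIKE

Fix: Replace '=' with LIKE so 'The%' is treated as a pattern

Corrected query:
SELECT id, title FROM books WHERE title LIKE 'The%'

Result:
id | title                    
---+--------------------------
1  | The Dispossessed         
3  | The Caves of Steel       
5  | The Dispossessed         
6  | The Left Hand of Darkness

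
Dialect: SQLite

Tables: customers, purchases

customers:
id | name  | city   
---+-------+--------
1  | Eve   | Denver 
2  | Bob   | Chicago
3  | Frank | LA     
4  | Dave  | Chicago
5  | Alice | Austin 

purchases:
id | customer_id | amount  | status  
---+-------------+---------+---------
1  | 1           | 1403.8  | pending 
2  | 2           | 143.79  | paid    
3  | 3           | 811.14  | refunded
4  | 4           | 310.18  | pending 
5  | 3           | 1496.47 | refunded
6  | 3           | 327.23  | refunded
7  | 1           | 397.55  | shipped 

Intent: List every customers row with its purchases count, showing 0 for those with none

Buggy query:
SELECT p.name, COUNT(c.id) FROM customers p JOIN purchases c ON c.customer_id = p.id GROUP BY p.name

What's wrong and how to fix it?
Bug: An inner join excludes parents with zero children

Fix: Switch to LEFT JOIN to retain unmatched parent rows

Corrected query:
SELECT p.name, COUNT(c.id) FROM customers p LEFT JOIN purchases c ON c.customer_id = p.id GROUP BY p.name

Result:
name  | COUNT(c.id)
------+------------
Alice | 0          
Bob   | 1          
Dave  | 1          
Eve   | 2          
Frank | 3          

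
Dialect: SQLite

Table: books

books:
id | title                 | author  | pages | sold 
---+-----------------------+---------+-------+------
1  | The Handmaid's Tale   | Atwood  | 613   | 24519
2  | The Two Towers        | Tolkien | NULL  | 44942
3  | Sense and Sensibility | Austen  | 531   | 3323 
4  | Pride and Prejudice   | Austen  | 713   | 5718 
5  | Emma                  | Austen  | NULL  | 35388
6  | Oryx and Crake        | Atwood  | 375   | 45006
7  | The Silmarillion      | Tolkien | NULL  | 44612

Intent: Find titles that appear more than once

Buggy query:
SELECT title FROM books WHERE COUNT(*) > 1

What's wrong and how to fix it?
Bug: COUNT(*) is an aggregate and cannot be used in WHERE

Fix: GROUP BY title, then filter groups with HAVING COUNT(*) > 1

Corrected query:
SELECT title FROM books GROUP BY title HAVING COUNT(*) > 1

Result:
(no rows)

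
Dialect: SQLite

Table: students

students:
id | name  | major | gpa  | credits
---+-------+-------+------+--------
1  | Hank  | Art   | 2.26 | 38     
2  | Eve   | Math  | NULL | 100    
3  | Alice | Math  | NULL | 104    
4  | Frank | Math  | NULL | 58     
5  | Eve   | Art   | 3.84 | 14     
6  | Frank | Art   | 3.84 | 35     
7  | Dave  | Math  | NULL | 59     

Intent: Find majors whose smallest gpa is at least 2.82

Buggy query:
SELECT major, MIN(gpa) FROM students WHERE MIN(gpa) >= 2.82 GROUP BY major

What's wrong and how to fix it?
Bug: Aggregates like MIN are computed per group after WHERE runs

Fix: Replace WHERE with HAVING after the GROUP BY

Corrected query:
SELECT major, MIN(gpa) FROM students GROUP BY major HAVING MIN(gpa) >= 2.82

Result:
(no rows)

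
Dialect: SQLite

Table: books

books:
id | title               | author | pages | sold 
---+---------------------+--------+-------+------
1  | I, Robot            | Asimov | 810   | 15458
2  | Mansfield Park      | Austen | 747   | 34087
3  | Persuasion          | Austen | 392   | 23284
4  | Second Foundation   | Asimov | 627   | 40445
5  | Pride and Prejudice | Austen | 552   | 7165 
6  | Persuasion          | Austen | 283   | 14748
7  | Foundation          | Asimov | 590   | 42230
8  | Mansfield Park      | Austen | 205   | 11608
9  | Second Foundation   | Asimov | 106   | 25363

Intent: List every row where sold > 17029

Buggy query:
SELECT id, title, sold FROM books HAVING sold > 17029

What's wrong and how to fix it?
Bug: This is a non-aggregate query (no GROUP BY, no aggregates), so in SQLite the HAVING clause is invalid here; a row-level condition belongs in WHERE

Fix: Replace HAVING with WHERE since the condition applies to individual rows

Corrected query:
SELECT id, title, sold FROM books WHERE sold > 17029

Result:
id | title             | sold 
---+-------------------+------
2  | Mansfield Park    | 34087
3  | Persuasion        | 23284
4  | Second Foundation | 40445
7  | Foundation        | 42230
9  | Second Foundation | 25363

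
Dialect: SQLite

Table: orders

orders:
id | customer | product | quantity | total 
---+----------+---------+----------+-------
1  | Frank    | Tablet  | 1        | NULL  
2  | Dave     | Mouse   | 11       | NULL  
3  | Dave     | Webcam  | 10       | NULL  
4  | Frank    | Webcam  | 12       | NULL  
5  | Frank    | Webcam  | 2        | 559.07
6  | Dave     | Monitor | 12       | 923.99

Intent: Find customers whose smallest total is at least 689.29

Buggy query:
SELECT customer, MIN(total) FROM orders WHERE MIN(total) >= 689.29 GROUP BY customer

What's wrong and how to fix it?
Bug: Aggregates like MIN are computed per group after WHERE runs

Fix: Use HAVING for the per-group MIN condition

Corrected query:
SELECT customer, MIN(total) FROM orders GROUP BY customer HAVING MIN(total) >= 689.29

Result:
customer | MIN(total)
---------+-----------
Dave     | 923.99    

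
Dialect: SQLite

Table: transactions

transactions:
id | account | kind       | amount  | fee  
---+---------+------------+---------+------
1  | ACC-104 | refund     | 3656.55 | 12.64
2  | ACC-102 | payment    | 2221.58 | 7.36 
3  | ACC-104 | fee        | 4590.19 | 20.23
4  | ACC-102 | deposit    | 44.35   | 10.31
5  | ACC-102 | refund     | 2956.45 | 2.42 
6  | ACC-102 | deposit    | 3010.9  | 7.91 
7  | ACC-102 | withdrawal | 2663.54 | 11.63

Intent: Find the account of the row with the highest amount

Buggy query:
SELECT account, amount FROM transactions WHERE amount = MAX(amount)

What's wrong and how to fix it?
Bug: WHERE is evaluated per row; an aggregate over the whole table isn't defined there

Fix: Use a subquery: WHERE amount = (SELECT MAX(amount) FROM transactions)

Corrected query:
SELECT account, amount FROM transactions WHERE amount = (SELECT MAX(amount) FROM transactions)

Result:
account | amount 
--------+--------
ACC-104 | 4590.19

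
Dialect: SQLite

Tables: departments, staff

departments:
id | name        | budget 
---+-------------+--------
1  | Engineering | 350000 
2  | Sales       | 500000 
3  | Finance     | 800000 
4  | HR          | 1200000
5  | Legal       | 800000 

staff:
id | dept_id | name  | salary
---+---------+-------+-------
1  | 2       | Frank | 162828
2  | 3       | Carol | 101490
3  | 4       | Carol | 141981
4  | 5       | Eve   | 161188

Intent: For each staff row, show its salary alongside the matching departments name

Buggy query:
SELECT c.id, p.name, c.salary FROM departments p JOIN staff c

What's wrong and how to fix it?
Bug: JOIN with no ON clause produces a cartesian product; every staff row pairs with every departments row

Fix: Add ON c.dept_id = p.id to the JOIN

Corrected query:
SELECT c.id, p.name, c.salary FROM departments p JOIN staff c ON c.dept_id = p.id

Result:
id | name    | salary
---+---------+-------
1  | Sales   | 162828
2  | Finance | 101490
3  | HR      | 141981
4  | Legal   | 161188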